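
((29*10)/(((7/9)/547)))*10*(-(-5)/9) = 7931500/7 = 1133071.43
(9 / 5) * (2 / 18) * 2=2 / 5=0.40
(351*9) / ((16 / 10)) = 15795 / 8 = 1974.38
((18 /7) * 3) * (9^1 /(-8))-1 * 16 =-691 /28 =-24.68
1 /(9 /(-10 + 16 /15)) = -134 /135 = -0.99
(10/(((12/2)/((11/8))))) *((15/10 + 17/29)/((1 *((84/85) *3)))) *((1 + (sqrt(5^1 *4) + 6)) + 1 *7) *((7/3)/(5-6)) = -3959725/75168-565675 *sqrt(5)/75168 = -69.51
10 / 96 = 5 / 48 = 0.10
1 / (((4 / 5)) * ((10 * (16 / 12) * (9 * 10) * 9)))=1 / 8640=0.00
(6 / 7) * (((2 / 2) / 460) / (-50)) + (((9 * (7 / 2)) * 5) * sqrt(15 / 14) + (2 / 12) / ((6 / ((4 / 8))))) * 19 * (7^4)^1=918082321 / 1449000 + 2052855 * sqrt(210) / 4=7437807.40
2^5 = 32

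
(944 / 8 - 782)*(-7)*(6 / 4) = 6972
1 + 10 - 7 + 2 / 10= 21 / 5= 4.20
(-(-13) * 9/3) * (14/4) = 273/2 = 136.50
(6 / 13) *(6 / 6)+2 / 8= 37 / 52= 0.71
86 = 86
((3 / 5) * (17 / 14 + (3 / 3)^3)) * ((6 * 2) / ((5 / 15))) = 1674 / 35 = 47.83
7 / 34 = 0.21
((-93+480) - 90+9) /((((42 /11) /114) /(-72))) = -657812.57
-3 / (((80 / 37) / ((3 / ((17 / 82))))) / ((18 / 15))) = -40959 / 1700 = -24.09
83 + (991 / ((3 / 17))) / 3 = 17594 / 9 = 1954.89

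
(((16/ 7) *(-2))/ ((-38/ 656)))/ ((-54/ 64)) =-93.53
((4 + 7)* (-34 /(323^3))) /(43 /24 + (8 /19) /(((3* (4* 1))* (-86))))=-0.00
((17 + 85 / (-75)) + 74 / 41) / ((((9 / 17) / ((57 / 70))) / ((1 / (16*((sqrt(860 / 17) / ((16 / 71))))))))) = 877591*sqrt(3655) / 985737375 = 0.05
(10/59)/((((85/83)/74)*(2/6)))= 36852/1003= 36.74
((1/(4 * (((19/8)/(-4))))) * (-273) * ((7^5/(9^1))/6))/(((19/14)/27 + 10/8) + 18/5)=7300.89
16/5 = 3.20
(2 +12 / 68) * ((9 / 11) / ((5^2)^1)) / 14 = 333 / 65450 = 0.01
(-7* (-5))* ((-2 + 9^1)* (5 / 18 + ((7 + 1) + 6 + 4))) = 80605 / 18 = 4478.06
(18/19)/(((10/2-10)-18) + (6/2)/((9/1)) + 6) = -27/475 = -0.06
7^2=49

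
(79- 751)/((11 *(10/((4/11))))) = -1344/605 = -2.22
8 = 8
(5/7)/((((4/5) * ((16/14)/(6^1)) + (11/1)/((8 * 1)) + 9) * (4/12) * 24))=75/8843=0.01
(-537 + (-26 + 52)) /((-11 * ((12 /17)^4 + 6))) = 42679231 /5740482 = 7.43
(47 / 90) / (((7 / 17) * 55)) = 799 / 34650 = 0.02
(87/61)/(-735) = -29/14945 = -0.00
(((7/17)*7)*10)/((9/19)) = 9310/153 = 60.85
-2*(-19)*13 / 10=247 / 5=49.40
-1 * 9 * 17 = -153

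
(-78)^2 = 6084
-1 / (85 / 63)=-63 / 85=-0.74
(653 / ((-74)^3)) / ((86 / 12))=-1959 / 8712316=-0.00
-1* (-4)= 4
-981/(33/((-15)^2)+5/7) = -515025/452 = -1139.44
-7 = -7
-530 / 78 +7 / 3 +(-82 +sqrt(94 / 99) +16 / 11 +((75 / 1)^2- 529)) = sqrt(1034) / 33 +716572 / 143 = 5011.97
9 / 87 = 3 / 29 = 0.10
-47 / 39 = -1.21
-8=-8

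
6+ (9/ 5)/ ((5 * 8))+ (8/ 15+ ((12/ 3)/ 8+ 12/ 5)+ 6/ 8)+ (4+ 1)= 15.23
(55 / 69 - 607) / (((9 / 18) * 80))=-10457 / 690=-15.16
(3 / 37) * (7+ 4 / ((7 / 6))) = 0.85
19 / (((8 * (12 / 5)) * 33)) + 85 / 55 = 4991 / 3168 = 1.58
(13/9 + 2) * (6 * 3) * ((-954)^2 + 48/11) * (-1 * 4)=-2482808352/11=-225709850.18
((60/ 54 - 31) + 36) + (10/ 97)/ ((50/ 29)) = 26936/ 4365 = 6.17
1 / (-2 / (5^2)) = -25 / 2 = -12.50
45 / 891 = 0.05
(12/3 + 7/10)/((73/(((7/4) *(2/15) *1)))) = 329/21900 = 0.02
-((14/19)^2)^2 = -38416/130321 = -0.29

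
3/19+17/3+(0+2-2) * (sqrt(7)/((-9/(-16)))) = 332/57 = 5.82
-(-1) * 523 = 523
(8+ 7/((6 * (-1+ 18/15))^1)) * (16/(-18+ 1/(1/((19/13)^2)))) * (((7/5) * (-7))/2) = 392756/5745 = 68.36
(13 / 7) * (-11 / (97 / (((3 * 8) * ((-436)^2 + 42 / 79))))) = -51540492432 / 53641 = -960841.38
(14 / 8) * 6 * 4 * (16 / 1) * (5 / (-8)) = -420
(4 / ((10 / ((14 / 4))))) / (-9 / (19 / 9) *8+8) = -133 / 2480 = -0.05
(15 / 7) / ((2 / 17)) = 255 / 14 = 18.21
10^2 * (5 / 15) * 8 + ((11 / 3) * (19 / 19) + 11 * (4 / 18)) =2455 / 9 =272.78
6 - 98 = -92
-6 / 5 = -1.20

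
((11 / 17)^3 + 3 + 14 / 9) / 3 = 213412 / 132651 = 1.61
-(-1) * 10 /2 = 5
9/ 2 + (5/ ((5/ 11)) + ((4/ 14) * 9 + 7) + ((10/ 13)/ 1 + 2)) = 5067/ 182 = 27.84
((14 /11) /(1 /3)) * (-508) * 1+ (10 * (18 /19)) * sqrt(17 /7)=-1924.87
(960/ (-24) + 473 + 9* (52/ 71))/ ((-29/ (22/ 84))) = -343321/ 86478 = -3.97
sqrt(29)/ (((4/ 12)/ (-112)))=-336 * sqrt(29)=-1809.42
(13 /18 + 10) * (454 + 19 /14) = 4882.44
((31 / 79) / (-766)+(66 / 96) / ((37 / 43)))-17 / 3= -261599293 / 53736432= -4.87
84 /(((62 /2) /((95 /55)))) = 4.68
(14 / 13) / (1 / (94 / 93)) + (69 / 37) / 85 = 4222241 / 3802305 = 1.11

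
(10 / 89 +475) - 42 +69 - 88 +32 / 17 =629400 / 1513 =415.99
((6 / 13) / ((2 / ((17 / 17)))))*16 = 48 / 13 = 3.69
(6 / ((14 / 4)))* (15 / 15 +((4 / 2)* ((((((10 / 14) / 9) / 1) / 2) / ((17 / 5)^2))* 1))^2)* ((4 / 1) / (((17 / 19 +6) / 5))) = 503895920480 / 101326925511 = 4.97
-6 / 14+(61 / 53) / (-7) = -220 / 371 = -0.59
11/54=0.20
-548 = -548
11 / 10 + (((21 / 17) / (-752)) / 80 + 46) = 48170091 / 1022720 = 47.10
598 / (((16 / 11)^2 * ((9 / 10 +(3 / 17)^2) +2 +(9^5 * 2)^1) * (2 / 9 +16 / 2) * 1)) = 470507895 / 1616452168576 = 0.00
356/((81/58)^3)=69459872/531441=130.70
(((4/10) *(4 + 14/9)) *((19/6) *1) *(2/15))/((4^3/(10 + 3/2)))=437/2592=0.17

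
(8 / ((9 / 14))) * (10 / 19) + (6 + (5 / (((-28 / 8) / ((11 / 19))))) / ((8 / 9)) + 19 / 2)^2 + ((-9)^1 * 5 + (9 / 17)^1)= 7549858697 / 43302672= 174.35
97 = 97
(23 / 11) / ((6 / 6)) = 23 / 11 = 2.09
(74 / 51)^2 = 2.11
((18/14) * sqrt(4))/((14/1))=9/49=0.18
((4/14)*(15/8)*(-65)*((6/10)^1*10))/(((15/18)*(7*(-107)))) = 1755/5243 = 0.33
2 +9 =11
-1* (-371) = 371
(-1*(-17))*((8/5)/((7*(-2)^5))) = -17/140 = -0.12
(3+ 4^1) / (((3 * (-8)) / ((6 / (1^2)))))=-1.75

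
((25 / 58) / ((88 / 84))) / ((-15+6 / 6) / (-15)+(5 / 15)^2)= 23625 / 59972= 0.39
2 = 2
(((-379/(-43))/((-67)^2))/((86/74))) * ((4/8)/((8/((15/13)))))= 210345/1726433488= 0.00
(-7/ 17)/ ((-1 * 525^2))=1/ 669375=0.00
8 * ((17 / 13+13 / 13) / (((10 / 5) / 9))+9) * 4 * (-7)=-56448 / 13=-4342.15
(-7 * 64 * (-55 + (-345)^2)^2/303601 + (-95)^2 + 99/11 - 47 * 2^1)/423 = -6338215490260/128423223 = -49354.12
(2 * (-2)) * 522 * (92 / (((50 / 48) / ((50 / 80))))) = -576288 / 5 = -115257.60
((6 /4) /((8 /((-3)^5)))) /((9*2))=-81 /32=-2.53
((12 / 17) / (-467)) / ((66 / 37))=-74 / 87329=-0.00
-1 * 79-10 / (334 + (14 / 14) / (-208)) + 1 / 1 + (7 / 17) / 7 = -92084435 / 1181007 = -77.97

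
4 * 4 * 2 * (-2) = -64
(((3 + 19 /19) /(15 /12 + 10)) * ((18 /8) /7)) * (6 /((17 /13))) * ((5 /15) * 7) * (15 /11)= 312 /187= 1.67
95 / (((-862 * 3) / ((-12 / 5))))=38 / 431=0.09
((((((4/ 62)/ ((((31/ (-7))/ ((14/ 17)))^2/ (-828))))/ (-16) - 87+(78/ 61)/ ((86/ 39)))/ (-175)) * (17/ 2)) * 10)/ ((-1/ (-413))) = 114991979553282/ 6642052405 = 17312.72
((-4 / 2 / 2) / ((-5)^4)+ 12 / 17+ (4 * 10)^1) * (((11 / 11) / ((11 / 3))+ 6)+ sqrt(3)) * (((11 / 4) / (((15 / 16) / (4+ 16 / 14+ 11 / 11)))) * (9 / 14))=1227386754 * sqrt(3) / 2603125+ 7699062366 / 2603125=3774.29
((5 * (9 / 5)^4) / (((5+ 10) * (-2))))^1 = -2187 / 1250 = -1.75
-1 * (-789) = 789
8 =8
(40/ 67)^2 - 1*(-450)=2021650/ 4489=450.36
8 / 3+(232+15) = 749 / 3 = 249.67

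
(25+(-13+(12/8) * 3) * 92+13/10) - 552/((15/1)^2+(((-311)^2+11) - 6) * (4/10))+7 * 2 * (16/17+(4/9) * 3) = -23944271653/33078090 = -723.87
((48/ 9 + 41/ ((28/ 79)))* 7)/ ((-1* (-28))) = 10165/ 336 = 30.25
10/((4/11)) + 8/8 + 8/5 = 301/10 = 30.10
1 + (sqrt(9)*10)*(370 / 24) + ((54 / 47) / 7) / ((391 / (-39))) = 119244141 / 257278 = 463.48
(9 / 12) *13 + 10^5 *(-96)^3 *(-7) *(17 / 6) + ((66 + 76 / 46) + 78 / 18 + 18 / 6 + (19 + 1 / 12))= 242152243214327 / 138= 1754726400103.82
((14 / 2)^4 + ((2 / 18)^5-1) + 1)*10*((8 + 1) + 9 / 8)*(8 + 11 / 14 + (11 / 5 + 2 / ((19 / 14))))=1174690433575 / 387828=3028895.37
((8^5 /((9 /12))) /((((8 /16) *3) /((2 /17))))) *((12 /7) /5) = 2097152 /1785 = 1174.88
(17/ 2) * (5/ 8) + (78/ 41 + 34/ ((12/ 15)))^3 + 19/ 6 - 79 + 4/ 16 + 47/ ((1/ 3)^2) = 290776723777/ 3308208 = 87895.54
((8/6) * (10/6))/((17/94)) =1880/153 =12.29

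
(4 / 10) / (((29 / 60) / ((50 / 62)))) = 600 / 899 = 0.67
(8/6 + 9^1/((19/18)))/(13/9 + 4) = 1686/931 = 1.81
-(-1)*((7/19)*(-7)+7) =84/19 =4.42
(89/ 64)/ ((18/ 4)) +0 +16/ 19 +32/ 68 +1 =243883/ 93024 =2.62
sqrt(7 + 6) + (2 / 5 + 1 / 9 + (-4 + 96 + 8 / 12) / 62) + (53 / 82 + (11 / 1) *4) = sqrt(13) + 5336531 / 114390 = 50.26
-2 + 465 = 463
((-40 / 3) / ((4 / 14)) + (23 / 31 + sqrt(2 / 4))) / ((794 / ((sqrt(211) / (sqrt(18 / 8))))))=sqrt(211) * (-8542 + 93 * sqrt(2)) / 221526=-0.55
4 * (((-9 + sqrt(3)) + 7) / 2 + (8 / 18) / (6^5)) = -17495 / 4374 + 2 * sqrt(3) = -0.54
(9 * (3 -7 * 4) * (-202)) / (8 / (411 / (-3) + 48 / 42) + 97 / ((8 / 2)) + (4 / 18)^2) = 4668078600 / 2489693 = 1874.96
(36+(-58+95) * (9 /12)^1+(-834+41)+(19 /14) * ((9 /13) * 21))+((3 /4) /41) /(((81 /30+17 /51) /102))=-708.90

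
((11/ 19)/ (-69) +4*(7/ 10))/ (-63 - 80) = -18299/ 937365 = -0.02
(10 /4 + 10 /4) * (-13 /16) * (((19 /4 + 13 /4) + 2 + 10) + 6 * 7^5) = -3278015 /8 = -409751.88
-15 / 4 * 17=-255 / 4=-63.75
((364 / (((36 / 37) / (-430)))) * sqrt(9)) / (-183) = 1447810 / 549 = 2637.18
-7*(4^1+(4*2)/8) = -35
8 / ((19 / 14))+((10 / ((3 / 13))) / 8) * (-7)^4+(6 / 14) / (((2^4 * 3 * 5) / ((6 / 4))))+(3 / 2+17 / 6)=276972977 / 21280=13015.65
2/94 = 0.02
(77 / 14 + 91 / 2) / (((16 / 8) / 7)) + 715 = 1787 / 2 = 893.50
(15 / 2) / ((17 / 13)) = 195 / 34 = 5.74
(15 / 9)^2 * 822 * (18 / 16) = 10275 / 4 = 2568.75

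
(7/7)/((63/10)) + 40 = 2530/63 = 40.16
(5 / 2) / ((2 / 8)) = 10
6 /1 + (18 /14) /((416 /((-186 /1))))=7899 /1456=5.43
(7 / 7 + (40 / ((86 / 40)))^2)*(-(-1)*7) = 4492943 / 1849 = 2429.93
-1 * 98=-98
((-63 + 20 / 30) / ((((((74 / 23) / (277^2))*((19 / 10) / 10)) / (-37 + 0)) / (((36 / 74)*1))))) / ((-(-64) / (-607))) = -15023770305225 / 11248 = -1335683704.23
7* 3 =21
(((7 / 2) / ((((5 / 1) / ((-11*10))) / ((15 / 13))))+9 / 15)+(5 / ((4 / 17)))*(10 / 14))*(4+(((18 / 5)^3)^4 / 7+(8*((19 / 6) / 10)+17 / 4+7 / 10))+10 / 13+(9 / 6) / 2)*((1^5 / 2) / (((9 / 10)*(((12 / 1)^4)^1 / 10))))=-11999665285547861136499 / 905527350000000000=-13251.58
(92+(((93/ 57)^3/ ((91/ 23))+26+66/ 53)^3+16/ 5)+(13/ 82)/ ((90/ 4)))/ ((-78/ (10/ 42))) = -763576558392910917703384060513/ 10940683692216247042391887023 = -69.79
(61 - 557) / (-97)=496 / 97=5.11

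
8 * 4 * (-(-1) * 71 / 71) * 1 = 32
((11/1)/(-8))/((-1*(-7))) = -11/56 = -0.20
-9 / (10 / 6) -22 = -137 / 5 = -27.40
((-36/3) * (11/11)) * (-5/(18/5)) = 50/3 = 16.67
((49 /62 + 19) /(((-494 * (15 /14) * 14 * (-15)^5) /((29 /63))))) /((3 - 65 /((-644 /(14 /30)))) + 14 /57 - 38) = -667 /14299164140625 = -0.00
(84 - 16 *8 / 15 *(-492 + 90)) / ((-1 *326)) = -8786 / 815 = -10.78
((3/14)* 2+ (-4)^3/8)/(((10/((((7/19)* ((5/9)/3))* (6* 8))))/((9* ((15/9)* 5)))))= -10600/57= -185.96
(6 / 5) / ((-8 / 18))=-27 / 10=-2.70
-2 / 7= -0.29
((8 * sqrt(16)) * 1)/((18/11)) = 176/9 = 19.56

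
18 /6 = 3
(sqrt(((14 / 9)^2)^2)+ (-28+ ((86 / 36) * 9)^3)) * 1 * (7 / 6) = 44964437 / 3888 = 11564.93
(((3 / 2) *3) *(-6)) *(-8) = 216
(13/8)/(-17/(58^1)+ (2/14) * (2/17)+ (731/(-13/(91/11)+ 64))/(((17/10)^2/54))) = 0.01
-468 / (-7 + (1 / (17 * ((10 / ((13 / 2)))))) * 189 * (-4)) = 9945 / 763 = 13.03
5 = 5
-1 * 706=-706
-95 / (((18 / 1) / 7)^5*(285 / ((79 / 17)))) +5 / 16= 28787237 / 96367968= 0.30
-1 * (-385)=385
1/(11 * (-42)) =-1/462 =-0.00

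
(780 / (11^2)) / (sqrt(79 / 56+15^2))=1560*sqrt(177506) / 1534159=0.43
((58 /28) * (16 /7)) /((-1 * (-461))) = 232 /22589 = 0.01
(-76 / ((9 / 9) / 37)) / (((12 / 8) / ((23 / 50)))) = -64676 / 75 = -862.35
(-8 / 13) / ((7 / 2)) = -0.18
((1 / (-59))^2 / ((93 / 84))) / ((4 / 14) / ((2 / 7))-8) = -4 / 107911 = -0.00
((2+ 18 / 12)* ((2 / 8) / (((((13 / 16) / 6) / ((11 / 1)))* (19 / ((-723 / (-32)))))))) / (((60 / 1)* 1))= 55671 / 39520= 1.41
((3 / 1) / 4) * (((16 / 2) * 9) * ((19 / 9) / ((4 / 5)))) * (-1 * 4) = -570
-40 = -40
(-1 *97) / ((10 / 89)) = -8633 / 10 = -863.30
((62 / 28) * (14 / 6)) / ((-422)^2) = 31 / 1068504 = 0.00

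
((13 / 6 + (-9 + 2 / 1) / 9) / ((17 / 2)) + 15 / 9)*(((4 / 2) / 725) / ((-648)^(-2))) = 5225472 / 2465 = 2119.87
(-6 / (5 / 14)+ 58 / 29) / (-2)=37 / 5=7.40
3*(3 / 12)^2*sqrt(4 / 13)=3*sqrt(13) / 104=0.10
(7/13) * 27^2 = 5103/13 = 392.54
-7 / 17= -0.41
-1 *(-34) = 34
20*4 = 80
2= 2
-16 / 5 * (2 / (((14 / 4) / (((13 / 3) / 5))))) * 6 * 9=-14976 / 175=-85.58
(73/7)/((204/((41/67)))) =2993/95676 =0.03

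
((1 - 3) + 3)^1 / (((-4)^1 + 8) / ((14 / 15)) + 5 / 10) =14 / 67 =0.21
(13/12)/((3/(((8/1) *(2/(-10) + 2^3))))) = 338/15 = 22.53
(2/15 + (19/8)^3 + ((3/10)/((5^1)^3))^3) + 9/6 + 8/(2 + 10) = 1962060548603/125000000000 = 15.70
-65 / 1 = -65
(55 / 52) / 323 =0.00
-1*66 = -66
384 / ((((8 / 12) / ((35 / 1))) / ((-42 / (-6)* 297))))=41912640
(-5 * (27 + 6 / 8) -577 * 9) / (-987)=7109 / 1316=5.40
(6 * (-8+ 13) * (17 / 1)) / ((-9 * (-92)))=85 / 138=0.62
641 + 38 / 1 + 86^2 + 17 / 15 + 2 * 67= 123152 / 15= 8210.13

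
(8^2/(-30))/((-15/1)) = 32/225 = 0.14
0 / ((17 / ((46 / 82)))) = 0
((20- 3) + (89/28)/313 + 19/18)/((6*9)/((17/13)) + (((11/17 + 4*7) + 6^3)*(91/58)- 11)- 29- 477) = -0.20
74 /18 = 37 /9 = 4.11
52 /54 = 26 /27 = 0.96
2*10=20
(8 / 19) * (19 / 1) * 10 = 80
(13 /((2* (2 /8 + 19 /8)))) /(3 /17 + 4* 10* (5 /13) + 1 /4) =45968 /293517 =0.16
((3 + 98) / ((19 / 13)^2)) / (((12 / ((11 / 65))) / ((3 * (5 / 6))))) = 14443 / 8664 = 1.67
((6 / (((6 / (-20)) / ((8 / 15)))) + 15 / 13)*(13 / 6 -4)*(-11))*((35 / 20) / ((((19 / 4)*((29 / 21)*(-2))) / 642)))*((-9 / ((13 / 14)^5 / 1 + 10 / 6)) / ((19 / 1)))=-1708885971212112 / 517576754903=-3301.71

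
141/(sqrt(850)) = 141*sqrt(34)/170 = 4.84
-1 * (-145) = 145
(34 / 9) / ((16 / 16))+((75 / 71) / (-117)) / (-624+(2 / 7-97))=31664543 / 8381763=3.78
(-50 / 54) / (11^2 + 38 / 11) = -0.01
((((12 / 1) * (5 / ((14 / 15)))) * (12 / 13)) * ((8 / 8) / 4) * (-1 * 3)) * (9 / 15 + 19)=-11340 / 13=-872.31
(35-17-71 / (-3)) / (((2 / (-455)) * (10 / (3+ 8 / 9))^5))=-955898125 / 11337408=-84.31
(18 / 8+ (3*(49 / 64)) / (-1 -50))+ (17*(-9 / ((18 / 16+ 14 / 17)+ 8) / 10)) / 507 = 2.20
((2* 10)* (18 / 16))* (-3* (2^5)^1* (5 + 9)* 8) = -241920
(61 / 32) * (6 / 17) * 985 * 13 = 2343315 / 272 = 8615.13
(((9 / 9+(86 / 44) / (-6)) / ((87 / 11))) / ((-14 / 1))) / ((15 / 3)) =-89 / 73080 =-0.00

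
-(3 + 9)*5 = -60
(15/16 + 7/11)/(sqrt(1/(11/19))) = 277 * sqrt(209)/3344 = 1.20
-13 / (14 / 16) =-14.86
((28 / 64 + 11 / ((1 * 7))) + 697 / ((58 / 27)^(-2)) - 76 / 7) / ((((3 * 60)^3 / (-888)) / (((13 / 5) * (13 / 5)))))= -1637566010821 / 496011600000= -3.30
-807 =-807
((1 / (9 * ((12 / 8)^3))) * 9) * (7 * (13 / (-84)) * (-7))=182 / 81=2.25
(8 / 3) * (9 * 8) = 192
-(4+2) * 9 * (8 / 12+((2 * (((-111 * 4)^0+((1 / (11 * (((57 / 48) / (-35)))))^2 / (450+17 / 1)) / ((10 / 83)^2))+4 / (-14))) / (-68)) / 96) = -164363694777 / 4569382048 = -35.97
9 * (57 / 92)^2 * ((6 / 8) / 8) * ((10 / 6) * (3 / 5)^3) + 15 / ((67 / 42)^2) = 182710048923 / 30395916800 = 6.01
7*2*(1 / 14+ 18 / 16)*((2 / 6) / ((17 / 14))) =469 / 102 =4.60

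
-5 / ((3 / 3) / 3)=-15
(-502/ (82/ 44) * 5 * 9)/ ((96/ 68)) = -8586.04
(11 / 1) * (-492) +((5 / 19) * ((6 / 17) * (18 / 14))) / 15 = -12236514 / 2261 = -5411.99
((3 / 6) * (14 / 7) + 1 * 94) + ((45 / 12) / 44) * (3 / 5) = 95.05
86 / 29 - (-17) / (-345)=29177 / 10005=2.92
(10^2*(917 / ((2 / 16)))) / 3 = 733600 / 3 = 244533.33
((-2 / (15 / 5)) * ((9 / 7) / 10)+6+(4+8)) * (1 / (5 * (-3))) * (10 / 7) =-418 / 245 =-1.71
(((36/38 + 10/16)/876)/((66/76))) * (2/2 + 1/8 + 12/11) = 15535/3391872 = 0.00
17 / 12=1.42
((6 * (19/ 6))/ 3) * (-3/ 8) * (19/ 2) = -361/ 16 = -22.56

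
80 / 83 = 0.96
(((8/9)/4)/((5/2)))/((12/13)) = 13/135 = 0.10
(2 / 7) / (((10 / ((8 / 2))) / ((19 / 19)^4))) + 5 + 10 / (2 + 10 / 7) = 3373 / 420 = 8.03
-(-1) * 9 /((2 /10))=45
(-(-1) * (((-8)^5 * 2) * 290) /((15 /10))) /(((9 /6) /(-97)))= 7374110720 /9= 819345635.56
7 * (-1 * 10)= -70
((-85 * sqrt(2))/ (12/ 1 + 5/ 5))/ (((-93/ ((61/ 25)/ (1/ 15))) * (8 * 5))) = 1037 * sqrt(2)/ 16120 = 0.09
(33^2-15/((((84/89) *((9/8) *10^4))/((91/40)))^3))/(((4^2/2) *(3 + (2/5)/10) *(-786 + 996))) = 11431886399998451183107/53613342720000000000000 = 0.21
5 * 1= 5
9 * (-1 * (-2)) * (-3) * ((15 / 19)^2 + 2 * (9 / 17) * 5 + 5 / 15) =-2071476 / 6137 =-337.54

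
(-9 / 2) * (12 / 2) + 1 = -26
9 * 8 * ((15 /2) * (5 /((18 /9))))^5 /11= 21357421875 /1408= 15168623.49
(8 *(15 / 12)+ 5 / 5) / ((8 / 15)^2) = 2475 / 64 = 38.67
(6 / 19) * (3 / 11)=18 / 209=0.09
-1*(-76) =76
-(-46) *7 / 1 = 322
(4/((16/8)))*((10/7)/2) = 10/7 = 1.43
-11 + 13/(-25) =-288/25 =-11.52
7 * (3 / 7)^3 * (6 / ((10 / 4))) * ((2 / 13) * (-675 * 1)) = -137.33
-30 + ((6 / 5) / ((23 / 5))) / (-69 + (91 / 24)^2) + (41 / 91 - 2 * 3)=-2341319011 / 65852059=-35.55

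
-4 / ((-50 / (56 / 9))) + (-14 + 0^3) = -3038 / 225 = -13.50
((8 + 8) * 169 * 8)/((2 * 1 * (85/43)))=465088/85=5471.62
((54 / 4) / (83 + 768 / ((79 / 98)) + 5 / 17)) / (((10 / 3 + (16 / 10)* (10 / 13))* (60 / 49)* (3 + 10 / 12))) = 0.00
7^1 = 7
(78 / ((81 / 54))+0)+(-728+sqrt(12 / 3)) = -674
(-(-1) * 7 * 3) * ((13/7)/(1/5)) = 195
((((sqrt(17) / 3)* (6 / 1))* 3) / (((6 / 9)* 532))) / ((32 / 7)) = 0.02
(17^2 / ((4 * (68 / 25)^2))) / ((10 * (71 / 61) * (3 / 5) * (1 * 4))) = 38125 / 109056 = 0.35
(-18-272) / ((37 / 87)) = -25230 / 37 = -681.89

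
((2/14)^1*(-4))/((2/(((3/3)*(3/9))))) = -2/21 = -0.10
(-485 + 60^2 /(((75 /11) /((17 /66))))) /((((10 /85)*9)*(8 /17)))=-100861 /144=-700.42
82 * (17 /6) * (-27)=-6273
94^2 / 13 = 8836 / 13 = 679.69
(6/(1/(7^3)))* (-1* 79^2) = -12843978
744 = 744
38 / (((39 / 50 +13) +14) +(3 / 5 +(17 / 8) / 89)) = 676400 / 505589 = 1.34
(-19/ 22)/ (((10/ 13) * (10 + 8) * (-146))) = 247/ 578160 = 0.00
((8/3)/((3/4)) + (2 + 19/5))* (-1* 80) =-6736/9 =-748.44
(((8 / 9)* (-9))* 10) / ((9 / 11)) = -880 / 9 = -97.78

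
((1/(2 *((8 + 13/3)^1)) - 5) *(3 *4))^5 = -51771002307376032/69343957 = -746582752.80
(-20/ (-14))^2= 2.04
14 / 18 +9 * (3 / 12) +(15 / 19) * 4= 4231 / 684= 6.19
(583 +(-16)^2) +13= 852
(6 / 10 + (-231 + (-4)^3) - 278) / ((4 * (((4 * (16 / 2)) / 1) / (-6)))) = 4293 / 160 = 26.83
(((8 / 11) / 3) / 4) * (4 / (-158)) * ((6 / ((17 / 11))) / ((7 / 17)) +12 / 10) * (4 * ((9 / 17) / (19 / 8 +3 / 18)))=-428544 / 31540355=-0.01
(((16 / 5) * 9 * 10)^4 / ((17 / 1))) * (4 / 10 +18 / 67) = 1541054398464 / 5695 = 270597787.26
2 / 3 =0.67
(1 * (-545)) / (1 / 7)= -3815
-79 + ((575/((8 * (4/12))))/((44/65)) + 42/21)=85021/352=241.54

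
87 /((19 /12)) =1044 /19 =54.95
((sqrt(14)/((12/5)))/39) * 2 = 5 * sqrt(14)/234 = 0.08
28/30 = 14/15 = 0.93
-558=-558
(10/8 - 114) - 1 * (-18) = -379/4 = -94.75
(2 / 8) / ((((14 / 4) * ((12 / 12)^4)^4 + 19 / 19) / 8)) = 0.44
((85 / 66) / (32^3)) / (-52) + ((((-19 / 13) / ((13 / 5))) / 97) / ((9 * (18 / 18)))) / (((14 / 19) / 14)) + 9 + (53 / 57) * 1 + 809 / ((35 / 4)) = 28963295851259557 / 282914496184320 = 102.37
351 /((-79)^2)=351 /6241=0.06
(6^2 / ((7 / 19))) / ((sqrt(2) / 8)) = 2736 * sqrt(2) / 7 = 552.76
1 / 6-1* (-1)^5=1.17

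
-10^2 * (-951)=95100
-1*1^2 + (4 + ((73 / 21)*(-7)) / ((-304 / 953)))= 72305 / 912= 79.28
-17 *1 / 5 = -17 / 5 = -3.40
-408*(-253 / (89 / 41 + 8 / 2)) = 16728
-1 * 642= -642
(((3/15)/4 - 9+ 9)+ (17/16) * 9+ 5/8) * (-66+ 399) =272727/80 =3409.09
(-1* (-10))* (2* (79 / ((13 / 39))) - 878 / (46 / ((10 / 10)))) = 4549.13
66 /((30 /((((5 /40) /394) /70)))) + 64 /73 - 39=-3070204797 /80533600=-38.12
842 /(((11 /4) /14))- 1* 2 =47130 /11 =4284.55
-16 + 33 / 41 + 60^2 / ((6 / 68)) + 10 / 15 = 5016613 / 123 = 40785.47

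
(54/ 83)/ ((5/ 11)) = 594/ 415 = 1.43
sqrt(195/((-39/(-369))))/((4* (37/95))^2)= 27075* sqrt(205)/21904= 17.70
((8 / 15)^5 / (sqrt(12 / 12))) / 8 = 4096 / 759375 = 0.01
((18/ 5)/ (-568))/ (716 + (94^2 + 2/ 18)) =-0.00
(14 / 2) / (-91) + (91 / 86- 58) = -63747 / 1118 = -57.02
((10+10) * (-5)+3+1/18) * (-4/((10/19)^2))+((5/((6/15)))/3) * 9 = 64682/45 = 1437.38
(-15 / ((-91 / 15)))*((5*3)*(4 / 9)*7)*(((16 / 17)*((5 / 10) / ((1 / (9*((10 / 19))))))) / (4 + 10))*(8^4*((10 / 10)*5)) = 11059200000 / 29393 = 376252.85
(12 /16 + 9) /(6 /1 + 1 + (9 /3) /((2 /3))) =39 /46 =0.85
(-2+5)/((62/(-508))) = -762/31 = -24.58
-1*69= -69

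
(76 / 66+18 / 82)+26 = 37033 / 1353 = 27.37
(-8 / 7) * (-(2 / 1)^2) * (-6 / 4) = -48 / 7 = -6.86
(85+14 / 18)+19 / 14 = 10979 / 126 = 87.13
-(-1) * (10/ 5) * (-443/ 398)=-2.23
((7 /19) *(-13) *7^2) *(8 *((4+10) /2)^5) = -599539304 /19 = -31554700.21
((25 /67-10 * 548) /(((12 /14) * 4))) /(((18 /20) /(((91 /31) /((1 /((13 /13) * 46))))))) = -26894474425 /112158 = -239790.96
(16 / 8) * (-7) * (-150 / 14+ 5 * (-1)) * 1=220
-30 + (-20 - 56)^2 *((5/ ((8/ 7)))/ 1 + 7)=65672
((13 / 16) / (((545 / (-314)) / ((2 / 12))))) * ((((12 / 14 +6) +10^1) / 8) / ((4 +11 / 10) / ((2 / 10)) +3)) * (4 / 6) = -120419 / 31313520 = -0.00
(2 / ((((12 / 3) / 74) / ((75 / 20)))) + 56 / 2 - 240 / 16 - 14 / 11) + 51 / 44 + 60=2328 / 11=211.64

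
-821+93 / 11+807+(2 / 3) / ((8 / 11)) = -611 / 132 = -4.63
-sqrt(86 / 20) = -sqrt(430) / 10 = -2.07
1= 1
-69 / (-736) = 0.09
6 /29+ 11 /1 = 325 /29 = 11.21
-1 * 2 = -2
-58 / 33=-1.76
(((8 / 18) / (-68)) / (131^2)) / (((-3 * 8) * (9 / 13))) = 13 / 567136728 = 0.00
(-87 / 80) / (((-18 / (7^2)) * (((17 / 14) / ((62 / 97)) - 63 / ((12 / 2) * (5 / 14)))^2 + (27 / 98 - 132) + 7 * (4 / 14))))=47795335 / 10115333658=0.00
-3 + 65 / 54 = -97 / 54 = -1.80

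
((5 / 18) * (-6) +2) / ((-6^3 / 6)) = -0.01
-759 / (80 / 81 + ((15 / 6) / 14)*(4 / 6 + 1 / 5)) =-1721412 / 2591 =-664.38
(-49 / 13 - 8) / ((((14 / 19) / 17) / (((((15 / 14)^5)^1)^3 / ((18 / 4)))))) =-2404475352081298828125 / 14156696695760912384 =-169.85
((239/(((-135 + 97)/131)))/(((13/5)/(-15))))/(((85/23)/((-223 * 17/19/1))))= -2408757915/9386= -256633.06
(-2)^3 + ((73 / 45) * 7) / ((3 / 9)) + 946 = 972.07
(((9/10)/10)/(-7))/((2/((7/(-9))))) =1/200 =0.00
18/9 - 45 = -43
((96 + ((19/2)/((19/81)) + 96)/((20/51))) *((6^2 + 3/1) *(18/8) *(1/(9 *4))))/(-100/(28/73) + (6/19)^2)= -1750596939/421486720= -4.15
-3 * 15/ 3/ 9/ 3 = -5/ 9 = -0.56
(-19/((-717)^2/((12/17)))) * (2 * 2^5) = -4864/2913171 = -0.00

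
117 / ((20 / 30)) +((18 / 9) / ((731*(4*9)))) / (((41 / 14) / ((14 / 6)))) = 284035265 / 1618434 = 175.50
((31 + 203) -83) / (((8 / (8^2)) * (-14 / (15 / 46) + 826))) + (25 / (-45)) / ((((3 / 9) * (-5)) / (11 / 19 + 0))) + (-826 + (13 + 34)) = -260197796 / 334761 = -777.26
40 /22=20 /11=1.82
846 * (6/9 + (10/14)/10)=4371/7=624.43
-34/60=-17/30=-0.57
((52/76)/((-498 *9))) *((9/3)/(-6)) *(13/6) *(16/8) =169/510948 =0.00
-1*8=-8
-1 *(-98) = 98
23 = 23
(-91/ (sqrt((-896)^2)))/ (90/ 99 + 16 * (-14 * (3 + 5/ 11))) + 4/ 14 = 167501/ 585984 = 0.29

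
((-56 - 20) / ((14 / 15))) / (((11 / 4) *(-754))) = 1140 / 29029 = 0.04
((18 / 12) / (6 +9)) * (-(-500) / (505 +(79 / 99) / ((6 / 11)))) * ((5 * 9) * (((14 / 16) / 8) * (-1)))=-30375 / 62512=-0.49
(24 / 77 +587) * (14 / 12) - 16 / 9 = 135317 / 198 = 683.42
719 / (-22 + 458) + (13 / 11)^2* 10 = 823839 / 52756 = 15.62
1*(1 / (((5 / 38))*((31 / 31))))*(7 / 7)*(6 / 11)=228 / 55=4.15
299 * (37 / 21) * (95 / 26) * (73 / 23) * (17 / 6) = 4362115 / 252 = 17309.98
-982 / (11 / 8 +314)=-7856 / 2523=-3.11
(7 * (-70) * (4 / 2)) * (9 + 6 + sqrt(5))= -14700 - 980 * sqrt(5)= -16891.35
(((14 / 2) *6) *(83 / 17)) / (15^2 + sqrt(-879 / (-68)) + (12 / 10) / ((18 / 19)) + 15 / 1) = 756950040 / 890409173-1568700 *sqrt(14943) / 15136955941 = 0.84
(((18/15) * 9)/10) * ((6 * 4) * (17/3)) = 3672/25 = 146.88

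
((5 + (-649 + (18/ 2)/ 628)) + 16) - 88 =-449639/ 628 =-715.99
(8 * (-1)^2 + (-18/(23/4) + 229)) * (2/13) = 10758/299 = 35.98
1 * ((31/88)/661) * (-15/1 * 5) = -2325/58168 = -0.04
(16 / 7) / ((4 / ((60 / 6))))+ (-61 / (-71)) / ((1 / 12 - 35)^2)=5.71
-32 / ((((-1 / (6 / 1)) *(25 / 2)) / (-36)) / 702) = -9704448 / 25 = -388177.92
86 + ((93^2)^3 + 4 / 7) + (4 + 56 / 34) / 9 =230975495522423 / 357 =646990183536.20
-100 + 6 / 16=-797 / 8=-99.62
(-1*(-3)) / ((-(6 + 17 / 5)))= -15 / 47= -0.32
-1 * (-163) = 163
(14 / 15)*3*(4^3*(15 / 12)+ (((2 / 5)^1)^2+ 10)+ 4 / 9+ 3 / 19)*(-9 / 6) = -2716063 / 7125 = -381.20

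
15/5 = 3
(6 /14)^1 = 3 /7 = 0.43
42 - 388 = -346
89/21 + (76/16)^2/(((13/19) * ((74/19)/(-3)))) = -6840335/323232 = -21.16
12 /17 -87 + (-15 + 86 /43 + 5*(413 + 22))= 35287 /17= 2075.71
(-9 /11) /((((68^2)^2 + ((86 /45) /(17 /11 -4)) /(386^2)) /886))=-721767168180 /21288704198694317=-0.00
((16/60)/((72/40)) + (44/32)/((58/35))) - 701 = -8769877/12528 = -700.02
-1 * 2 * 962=-1924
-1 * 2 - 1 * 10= -12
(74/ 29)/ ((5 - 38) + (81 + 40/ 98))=1813/ 34394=0.05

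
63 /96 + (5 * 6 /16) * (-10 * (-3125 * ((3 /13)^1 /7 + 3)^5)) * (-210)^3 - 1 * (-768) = -139266809603418.19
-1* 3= -3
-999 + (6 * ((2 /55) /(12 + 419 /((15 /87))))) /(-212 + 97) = -15431468097 /15446915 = -999.00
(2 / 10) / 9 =1 / 45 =0.02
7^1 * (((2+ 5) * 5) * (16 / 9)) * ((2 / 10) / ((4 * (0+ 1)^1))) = 196 / 9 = 21.78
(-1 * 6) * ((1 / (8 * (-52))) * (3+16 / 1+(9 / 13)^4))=411915 / 1485172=0.28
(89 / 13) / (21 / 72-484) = -2136 / 150917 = -0.01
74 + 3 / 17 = 1261 / 17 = 74.18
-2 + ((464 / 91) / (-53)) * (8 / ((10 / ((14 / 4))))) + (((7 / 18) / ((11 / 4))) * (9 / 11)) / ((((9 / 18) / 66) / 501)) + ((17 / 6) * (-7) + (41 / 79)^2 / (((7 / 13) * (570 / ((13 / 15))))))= 10799366622639398 / 1415468629575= 7629.53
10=10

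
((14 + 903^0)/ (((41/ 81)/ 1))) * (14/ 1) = 414.88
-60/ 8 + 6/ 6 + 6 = -1/ 2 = -0.50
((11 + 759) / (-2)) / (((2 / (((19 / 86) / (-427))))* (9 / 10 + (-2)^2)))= 5225 / 257054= 0.02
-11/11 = -1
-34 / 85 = -2 / 5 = -0.40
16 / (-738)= -8 / 369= -0.02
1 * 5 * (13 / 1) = 65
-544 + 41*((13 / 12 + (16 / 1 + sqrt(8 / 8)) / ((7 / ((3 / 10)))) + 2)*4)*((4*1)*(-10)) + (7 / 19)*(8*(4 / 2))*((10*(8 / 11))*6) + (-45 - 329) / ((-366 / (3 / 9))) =-20314631083 / 803187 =-25292.53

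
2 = 2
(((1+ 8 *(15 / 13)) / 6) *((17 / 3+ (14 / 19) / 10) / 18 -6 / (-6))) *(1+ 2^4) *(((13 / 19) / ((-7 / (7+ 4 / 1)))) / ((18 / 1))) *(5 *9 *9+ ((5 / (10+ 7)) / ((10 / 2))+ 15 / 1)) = -265738033 / 277020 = -959.27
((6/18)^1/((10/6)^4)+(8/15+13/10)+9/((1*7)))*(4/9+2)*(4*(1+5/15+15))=25566772/50625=505.02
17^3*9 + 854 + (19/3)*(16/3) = 405943/9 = 45104.78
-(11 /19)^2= -121 /361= -0.34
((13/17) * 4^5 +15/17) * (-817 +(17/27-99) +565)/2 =-63036710/459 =-137334.88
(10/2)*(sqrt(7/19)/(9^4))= 5*sqrt(133)/124659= 0.00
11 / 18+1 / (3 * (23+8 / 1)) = 347 / 558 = 0.62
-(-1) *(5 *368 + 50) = 1890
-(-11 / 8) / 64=11 / 512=0.02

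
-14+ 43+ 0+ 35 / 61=1804 / 61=29.57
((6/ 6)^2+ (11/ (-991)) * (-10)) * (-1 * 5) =-5.55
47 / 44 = 1.07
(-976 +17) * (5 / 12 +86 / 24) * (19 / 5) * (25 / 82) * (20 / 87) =-3644200 / 3567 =-1021.64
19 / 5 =3.80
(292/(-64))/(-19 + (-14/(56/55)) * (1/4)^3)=1168/4919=0.24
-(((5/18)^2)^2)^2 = -390625/11019960576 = -0.00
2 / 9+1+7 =74 / 9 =8.22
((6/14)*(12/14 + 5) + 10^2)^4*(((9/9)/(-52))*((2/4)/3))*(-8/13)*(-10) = -6365795936198410/2922754107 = -2178012.83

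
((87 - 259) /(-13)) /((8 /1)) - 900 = -898.35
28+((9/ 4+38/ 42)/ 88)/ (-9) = 1862519/ 66528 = 28.00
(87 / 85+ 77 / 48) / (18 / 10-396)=-10721 / 1608336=-0.01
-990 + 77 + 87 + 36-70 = -860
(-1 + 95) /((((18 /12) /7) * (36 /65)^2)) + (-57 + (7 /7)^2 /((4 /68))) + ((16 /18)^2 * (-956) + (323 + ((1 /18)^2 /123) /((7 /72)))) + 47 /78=958.31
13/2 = 6.50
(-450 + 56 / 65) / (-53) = 29194 / 3445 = 8.47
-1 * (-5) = 5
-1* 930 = -930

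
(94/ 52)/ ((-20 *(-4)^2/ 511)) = -24017/ 8320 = -2.89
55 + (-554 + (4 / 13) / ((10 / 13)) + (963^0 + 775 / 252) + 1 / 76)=-2959651 / 5985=-494.51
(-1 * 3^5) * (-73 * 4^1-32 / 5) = 362556 / 5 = 72511.20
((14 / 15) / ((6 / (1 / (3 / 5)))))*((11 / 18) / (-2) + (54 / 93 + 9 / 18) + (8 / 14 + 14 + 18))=260503 / 30132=8.65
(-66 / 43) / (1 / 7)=-462 / 43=-10.74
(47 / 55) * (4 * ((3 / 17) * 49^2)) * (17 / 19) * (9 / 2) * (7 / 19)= 42656166 / 19855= 2148.38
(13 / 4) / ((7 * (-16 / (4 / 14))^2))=13 / 87808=0.00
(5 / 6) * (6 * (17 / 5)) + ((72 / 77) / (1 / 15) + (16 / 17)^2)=710133 / 22253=31.91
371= 371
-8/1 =-8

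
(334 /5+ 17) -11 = 364 /5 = 72.80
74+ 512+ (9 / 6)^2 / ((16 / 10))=18797 / 32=587.41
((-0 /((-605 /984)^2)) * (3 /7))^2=0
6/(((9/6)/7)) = 28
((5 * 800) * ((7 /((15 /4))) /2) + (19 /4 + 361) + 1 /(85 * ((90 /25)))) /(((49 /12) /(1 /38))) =2508641 /94962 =26.42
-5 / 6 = -0.83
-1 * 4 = -4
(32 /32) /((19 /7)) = 7 /19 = 0.37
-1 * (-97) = 97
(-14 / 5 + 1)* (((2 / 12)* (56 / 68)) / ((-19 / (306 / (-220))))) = -0.02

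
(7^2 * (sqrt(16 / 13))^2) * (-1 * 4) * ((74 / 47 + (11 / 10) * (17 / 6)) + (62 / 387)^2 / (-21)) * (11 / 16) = -82126099363 / 105587145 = -777.80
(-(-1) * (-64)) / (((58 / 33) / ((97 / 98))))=-51216 / 1421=-36.04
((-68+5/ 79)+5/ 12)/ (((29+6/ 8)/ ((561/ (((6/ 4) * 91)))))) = -1408198/ 150969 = -9.33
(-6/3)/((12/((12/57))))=-2/57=-0.04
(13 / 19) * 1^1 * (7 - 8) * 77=-1001 / 19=-52.68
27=27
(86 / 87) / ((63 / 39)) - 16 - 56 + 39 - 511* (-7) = 6476006 / 1827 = 3544.61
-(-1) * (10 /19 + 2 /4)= 39 /38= 1.03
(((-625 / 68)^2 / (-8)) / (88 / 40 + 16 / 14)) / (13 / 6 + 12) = -2734375 / 12262848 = -0.22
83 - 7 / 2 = 159 / 2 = 79.50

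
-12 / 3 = -4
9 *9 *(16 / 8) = 162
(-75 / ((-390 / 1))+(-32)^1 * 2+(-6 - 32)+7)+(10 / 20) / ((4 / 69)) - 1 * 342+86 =-35587 / 104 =-342.18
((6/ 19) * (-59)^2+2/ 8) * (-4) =-83563/ 19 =-4398.05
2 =2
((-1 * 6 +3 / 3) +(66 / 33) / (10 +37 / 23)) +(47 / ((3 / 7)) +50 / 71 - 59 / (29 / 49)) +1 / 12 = 13055215 / 2199012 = 5.94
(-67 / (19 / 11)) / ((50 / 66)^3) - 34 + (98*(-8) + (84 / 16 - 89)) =-1176770401 / 1187500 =-990.96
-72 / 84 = -0.86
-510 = -510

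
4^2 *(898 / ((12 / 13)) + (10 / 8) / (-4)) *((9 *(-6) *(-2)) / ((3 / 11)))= 6161892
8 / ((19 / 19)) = 8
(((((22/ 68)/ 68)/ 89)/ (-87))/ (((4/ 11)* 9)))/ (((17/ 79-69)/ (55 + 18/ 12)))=98197/ 636731791488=0.00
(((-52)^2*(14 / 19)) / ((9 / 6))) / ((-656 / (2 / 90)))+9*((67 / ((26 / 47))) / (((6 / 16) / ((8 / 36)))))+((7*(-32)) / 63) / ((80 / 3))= 882861758 / 1367145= 645.77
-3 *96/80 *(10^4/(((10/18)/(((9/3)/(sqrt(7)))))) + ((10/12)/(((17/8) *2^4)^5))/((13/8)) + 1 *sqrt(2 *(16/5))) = -194400 *sqrt(7)/7- 72 *sqrt(10)/25- 3/73832564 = -73485.40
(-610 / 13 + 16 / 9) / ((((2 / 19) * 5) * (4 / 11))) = -551969 / 2340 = -235.88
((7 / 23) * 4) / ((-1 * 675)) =-28 / 15525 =-0.00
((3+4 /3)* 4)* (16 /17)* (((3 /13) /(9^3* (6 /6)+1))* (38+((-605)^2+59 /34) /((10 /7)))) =697018264 /527425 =1321.55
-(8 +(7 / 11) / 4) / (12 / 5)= -3.40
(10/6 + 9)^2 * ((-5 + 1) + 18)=1592.89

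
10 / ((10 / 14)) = 14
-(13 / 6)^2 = -169 / 36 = -4.69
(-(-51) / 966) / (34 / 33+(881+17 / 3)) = 561 / 9432668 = 0.00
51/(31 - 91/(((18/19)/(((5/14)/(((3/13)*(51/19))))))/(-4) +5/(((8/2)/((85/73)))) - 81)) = 27939643293/17606432413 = 1.59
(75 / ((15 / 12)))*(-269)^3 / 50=-116790654 / 5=-23358130.80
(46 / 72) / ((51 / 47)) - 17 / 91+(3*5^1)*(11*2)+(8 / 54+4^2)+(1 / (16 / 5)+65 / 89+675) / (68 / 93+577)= 28493004237067 / 81942312816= 347.72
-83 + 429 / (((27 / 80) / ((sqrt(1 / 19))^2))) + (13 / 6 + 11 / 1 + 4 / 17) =-15683 / 5814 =-2.70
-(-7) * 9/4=63/4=15.75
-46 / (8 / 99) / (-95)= 2277 / 380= 5.99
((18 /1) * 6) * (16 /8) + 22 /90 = 9731 /45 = 216.24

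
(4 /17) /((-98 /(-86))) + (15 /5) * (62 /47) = 163022 /39151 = 4.16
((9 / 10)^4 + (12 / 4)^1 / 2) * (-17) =-366537 / 10000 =-36.65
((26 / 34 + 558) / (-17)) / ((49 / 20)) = -27140 / 2023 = -13.42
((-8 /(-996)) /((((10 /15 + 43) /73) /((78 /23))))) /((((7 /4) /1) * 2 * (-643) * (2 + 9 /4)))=-91104 /19135294843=-0.00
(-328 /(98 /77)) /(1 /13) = -23452 /7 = -3350.29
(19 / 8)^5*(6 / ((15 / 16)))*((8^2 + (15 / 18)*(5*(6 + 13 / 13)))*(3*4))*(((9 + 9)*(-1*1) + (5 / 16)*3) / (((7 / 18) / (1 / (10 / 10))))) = -485832908691 / 20480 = -23722309.99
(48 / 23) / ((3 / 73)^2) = 1235.71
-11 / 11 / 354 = -1 / 354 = -0.00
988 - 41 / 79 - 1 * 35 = 75246 / 79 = 952.48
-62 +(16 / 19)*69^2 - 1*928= 57366 / 19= 3019.26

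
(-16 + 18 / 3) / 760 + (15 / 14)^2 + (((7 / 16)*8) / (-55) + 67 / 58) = 6611977 / 2969890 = 2.23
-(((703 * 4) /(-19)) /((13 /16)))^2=-5607424 /169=-33180.02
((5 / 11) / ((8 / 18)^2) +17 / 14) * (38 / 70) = 82289 / 43120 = 1.91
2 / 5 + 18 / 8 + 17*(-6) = -1987 / 20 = -99.35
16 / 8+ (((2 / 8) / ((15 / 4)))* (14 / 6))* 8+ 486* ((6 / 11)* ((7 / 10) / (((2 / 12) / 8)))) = 4410598 / 495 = 8910.30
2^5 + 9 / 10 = 329 / 10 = 32.90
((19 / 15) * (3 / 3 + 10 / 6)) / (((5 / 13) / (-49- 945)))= -1964144 / 225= -8729.53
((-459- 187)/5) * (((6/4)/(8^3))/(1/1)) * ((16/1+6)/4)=-10659/5120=-2.08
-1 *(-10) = 10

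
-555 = -555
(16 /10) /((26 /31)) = 124 /65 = 1.91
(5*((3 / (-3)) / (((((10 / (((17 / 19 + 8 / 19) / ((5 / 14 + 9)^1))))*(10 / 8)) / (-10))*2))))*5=3500 / 2489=1.41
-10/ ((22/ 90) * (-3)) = 150/ 11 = 13.64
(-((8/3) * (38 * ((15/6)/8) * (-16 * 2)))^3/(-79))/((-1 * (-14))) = -14047232000/14931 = -940809.86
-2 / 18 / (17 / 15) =-0.10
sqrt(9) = 3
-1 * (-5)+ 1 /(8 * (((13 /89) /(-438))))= -19231 /52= -369.83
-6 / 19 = -0.32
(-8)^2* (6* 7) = 2688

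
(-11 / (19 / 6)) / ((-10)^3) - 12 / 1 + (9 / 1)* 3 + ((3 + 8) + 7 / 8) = 510691 / 19000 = 26.88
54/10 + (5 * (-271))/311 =1622/1555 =1.04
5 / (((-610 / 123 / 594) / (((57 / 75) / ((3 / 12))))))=-2776356 / 1525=-1820.56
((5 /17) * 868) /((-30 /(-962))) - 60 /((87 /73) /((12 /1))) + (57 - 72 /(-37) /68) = 418046621 /54723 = 7639.32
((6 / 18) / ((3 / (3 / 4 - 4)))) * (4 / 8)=-13 / 72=-0.18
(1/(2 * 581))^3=1/1568983528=0.00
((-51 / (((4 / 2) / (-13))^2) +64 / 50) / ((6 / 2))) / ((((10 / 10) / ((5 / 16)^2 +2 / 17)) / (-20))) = 201780139 / 65280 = 3090.99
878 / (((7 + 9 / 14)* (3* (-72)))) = -3073 / 5778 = -0.53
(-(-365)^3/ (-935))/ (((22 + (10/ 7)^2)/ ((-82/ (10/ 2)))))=35478.20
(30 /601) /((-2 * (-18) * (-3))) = -5 /10818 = -0.00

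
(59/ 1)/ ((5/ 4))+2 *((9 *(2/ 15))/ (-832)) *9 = 49061/ 1040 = 47.17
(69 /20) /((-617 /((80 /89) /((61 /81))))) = -22356 /3349693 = -0.01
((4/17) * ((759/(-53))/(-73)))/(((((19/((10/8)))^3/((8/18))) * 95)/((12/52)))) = 6325/445723362916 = 0.00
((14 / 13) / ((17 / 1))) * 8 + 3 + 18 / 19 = 18703 / 4199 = 4.45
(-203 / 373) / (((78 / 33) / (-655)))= 1462615 / 9698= 150.82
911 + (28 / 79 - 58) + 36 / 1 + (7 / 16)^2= 17990175 / 20224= 889.55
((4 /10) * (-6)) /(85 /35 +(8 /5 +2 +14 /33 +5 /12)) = -3696 /10579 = -0.35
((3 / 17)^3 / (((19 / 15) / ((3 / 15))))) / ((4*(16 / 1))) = 81 / 5974208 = 0.00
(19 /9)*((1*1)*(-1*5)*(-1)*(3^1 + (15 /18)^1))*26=28405 /27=1052.04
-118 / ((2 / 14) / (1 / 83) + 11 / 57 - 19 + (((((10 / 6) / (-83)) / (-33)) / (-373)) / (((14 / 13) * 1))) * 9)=4581065148 / 269812637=16.98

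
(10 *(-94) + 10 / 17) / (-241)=15970 / 4097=3.90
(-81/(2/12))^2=236196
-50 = -50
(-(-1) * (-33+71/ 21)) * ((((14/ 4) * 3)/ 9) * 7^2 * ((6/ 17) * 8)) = -243824/ 51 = -4780.86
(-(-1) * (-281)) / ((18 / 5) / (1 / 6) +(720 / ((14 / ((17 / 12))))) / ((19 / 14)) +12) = -26695 / 8292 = -3.22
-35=-35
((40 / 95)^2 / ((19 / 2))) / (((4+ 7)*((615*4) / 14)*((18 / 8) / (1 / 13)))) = 1792 / 5428932795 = 0.00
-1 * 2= -2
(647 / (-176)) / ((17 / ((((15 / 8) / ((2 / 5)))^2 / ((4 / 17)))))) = -3639375 / 180224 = -20.19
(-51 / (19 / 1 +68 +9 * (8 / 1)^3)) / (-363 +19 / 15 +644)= -51 / 1325242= -0.00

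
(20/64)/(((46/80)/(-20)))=-250/23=-10.87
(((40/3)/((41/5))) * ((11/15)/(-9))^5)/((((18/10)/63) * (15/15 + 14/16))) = -72150848/661843335375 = -0.00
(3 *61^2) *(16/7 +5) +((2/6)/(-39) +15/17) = 1132375723/13923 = 81331.30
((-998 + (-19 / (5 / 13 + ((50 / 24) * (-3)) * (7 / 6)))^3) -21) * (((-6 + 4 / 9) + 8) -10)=679300044711364 / 90070864875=7541.84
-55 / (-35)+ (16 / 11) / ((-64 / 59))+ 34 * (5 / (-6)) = -25967 / 924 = -28.10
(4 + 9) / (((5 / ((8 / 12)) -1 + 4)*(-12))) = -13 / 126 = -0.10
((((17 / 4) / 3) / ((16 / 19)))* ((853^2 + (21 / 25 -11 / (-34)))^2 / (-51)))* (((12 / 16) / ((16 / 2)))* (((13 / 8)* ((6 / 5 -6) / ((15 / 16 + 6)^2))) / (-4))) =-10497594887149838143 / 158256400000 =-66332830.06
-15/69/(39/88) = -440/897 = -0.49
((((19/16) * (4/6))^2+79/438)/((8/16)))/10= 33937/210240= 0.16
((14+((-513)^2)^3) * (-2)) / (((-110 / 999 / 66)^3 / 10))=1962566633071071145009423116 / 25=78502665322842845800376920.00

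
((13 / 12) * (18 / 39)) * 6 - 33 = -30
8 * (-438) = -3504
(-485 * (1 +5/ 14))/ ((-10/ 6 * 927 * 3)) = 1843/ 12978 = 0.14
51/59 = 0.86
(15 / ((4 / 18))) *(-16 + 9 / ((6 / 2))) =-1755 / 2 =-877.50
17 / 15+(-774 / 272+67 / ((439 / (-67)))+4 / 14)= -73045789 / 6268920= -11.65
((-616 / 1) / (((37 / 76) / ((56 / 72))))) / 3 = -327712 / 999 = -328.04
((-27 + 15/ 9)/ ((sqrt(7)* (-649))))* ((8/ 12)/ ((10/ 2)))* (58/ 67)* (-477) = -467248* sqrt(7)/ 1521905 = -0.81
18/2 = 9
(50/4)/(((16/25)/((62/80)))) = 3875/256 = 15.14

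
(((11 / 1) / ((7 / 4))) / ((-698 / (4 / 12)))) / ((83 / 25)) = -550 / 608307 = -0.00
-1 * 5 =-5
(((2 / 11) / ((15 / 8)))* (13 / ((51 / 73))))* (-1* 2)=-30368 / 8415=-3.61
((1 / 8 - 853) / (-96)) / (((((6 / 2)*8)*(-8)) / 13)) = -88699 / 147456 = -0.60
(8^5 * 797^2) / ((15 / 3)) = 20814528512 / 5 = 4162905702.40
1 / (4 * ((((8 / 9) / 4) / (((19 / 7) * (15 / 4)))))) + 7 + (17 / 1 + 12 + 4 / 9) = 96557 / 2016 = 47.90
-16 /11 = -1.45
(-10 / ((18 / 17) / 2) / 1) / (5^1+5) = -17 / 9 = -1.89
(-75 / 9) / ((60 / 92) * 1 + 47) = -575 / 3288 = -0.17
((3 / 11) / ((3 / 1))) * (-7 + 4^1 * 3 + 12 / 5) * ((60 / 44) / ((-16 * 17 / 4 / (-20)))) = 555 / 2057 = 0.27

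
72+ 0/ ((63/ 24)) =72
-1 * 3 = -3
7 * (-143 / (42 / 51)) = -2431 / 2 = -1215.50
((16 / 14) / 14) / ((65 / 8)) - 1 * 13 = -41373 / 3185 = -12.99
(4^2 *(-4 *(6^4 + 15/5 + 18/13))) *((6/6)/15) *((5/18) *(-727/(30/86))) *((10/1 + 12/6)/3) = 4509586816/351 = 12847825.69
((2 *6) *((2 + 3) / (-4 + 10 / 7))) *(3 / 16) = -35 / 8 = -4.38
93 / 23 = 4.04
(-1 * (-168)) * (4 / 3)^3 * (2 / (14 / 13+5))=131.06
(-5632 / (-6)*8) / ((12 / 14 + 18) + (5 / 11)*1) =1734656 / 4461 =388.85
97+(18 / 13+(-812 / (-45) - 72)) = 25991 / 585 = 44.43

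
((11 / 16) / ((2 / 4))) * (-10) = -55 / 4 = -13.75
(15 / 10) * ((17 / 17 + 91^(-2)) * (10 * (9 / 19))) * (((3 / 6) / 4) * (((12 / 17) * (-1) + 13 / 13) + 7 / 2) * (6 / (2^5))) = 216346545 / 342369664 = 0.63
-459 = -459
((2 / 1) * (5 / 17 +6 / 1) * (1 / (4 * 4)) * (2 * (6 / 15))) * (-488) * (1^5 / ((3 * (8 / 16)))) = -204.77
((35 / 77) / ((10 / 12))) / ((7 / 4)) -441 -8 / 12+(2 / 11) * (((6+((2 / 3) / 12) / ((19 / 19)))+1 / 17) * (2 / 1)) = -5173409 / 11781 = -439.13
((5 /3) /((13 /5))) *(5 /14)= 125 /546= 0.23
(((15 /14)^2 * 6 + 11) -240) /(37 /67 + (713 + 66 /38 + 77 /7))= -27709391 /90607468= -0.31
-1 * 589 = -589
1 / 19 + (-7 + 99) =1749 / 19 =92.05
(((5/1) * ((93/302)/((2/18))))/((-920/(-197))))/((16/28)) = 1154223/222272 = 5.19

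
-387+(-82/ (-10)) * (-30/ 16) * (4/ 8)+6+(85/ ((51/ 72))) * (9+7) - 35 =23941/ 16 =1496.31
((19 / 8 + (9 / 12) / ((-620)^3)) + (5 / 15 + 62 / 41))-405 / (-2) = 24239506731631 / 117257376000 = 206.72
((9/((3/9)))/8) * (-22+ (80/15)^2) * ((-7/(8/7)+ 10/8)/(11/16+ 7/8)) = -3393/50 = -67.86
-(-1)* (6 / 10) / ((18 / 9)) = 3 / 10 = 0.30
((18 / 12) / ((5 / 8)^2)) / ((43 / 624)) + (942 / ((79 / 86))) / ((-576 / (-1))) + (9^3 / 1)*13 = 38866456093 / 4076400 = 9534.50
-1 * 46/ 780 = -23/ 390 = -0.06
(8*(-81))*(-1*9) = 5832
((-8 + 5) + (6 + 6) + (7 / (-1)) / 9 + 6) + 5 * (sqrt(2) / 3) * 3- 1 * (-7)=5 * sqrt(2) + 191 / 9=28.29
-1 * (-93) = 93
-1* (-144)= 144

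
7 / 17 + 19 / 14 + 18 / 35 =2.28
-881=-881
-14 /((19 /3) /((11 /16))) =-231 /152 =-1.52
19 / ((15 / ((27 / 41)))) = 171 / 205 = 0.83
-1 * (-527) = 527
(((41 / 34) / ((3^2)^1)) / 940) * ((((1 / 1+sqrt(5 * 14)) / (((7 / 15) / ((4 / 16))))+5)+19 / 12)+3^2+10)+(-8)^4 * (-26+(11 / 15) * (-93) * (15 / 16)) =-4450402852943 / 12080880+41 * sqrt(70) / 536928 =-368384.00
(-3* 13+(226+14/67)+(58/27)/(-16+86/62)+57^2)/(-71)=-2815773740/58182867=-48.40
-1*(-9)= 9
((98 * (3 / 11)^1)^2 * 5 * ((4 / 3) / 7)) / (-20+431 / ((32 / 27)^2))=84295680 / 35539999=2.37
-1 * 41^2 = -1681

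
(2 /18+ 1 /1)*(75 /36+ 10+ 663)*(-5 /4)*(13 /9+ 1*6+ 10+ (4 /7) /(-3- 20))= -5111933525 /312984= -16332.89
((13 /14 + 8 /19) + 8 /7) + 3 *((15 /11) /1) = 19263 /2926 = 6.58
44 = 44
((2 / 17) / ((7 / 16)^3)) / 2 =4096 / 5831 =0.70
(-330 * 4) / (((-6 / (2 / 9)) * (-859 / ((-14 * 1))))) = 6160 / 7731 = 0.80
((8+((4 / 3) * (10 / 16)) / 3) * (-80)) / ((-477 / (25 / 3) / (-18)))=-298000 / 1431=-208.25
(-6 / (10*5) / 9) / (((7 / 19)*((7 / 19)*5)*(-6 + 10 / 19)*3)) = 6859 / 5733000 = 0.00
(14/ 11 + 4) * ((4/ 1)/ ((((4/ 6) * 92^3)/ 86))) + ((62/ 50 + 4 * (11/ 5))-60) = -1337205779/ 26767400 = -49.96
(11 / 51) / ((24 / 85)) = 55 / 72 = 0.76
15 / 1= 15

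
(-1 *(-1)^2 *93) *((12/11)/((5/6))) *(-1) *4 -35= 24859/55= 451.98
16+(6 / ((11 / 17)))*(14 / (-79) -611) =-4910962 / 869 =-5651.28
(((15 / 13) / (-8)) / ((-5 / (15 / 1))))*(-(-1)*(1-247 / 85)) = -729 / 884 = -0.82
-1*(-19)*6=114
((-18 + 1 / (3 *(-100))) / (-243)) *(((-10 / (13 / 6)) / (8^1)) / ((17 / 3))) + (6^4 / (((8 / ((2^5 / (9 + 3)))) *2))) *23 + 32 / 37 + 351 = 140941533563 / 26493480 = 5319.86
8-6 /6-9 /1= -2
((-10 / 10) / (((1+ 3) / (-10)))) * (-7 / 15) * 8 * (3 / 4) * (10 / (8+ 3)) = -70 / 11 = -6.36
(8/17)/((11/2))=0.09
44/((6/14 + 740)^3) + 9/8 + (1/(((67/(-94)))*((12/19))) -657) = -147339496473481717/223887409287096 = -658.10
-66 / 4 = -33 / 2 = -16.50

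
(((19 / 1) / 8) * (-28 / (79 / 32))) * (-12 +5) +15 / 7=105457 / 553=190.70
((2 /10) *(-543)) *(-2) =1086 /5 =217.20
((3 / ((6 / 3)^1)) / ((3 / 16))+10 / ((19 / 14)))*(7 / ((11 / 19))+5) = 54896 / 209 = 262.66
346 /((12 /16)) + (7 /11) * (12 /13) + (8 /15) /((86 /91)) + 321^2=3182214649 /30745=103503.49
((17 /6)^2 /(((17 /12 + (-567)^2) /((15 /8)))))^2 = 83521 /38101188283456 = 0.00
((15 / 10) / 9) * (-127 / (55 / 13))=-1651 / 330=-5.00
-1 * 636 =-636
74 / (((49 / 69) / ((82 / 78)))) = 69782 / 637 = 109.55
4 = 4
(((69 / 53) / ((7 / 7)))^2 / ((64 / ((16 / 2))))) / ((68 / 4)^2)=4761 / 6494408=0.00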